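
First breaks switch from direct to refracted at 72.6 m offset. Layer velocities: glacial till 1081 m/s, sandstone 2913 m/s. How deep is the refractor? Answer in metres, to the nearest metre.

x_cross = 2h·√((V₂+V₁)/(V₂−V₁)) → h = x_cross / (2·√((V₂+V₁)/(V₂−V₁))).
√((V₂+V₁)/(V₂−V₁)) = √((2913+1081)/(2913−1081)) = 1.4765.
h = 72.6 / (2·1.4765) = 24.58 m.

25 m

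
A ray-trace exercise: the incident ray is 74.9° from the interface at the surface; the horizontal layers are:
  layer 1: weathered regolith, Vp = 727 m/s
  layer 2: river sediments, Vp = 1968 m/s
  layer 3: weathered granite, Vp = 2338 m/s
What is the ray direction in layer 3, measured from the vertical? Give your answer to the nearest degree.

57°

From the normal: θ₁ = 90° − 74.9° = 15.1°.
Ray parameter p = sin 15.1° / 727 = 3.5833e-04 s/m.
sin θ_3 = p·V_3 = 3.5833e-04 × 2338 = 0.8378.
θ_3 = arcsin 0.8378 = 56.91°.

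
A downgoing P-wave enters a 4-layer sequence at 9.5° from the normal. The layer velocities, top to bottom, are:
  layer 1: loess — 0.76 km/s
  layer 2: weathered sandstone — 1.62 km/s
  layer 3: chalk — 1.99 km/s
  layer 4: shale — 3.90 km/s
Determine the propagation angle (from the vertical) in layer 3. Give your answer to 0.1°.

25.6°

Ray parameter p = sin 9.5° / 0.76 = 2.1717e-01 s/km.
sin θ_3 = p·V_3 = 2.1717e-01 × 1.99 = 0.4322.
θ_3 = arcsin 0.4322 = 25.60°.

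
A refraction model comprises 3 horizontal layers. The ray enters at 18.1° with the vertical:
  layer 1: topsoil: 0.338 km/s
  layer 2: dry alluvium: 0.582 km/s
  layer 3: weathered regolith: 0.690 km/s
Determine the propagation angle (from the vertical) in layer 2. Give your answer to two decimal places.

Ray parameter p = sin 18.1° / 0.338 = 9.1916e-01 s/km.
sin θ_2 = p·V_2 = 9.1916e-01 × 0.582 = 0.5350.
θ_2 = 32.34° from the vertical.

32.34°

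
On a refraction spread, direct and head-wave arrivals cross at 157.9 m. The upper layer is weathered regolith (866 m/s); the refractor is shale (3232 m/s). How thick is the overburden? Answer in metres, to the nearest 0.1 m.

60.0 m

x_cross = 2h·√((V₂+V₁)/(V₂−V₁)) → h = x_cross / (2·√((V₂+V₁)/(V₂−V₁))).
√((V₂+V₁)/(V₂−V₁)) = √((3232+866)/(3232−866)) = 1.3161.
h = 157.9 / (2·1.3161) = 59.99 m.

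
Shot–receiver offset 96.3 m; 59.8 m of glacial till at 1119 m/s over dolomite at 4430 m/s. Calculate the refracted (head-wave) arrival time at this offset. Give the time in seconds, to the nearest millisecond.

θ_c = arcsin(V₁/V₂) = arcsin(1119/4430) = 14.63°, cos θ_c = 0.9676.
Intercept time tᵢ = 2h cos θ_c / V₁ = 2·59.8·0.9676/1119 = 0.10342 s.
t = x/V₂ + tᵢ = 96.3/4430 + 0.10342 = 0.12515 s.

0.125 s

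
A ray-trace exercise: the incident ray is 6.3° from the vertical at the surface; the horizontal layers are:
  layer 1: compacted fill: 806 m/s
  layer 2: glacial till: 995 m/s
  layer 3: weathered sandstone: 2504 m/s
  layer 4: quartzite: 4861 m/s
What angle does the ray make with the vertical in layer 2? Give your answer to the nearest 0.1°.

7.8°

Snell's law across each interface conserves sin θ / V, so sin θ_2 = V_2·sin θ₁/V₁.
sin θ_2 = 995 × sin 6.3° / 806 = 0.1355.
θ_2 = arcsin 0.1355 = 7.79°.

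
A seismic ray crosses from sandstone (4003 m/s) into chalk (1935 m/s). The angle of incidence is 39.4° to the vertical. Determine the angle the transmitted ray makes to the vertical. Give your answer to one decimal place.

17.9°

sin θ₁/V₁ = sin θ₂/V₂ ⇒ sin θ₂ = 1935·sin 39.4°/4003 = 1935·0.6347/4003 = 0.3068.
θ₂ = arcsin 0.3068 = 17.87° from the normal.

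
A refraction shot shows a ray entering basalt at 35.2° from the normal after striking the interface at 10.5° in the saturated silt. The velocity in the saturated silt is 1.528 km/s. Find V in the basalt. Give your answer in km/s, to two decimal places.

Snell's law: sin 10.5°/V₁ = sin 35.2°/V₂.
V₂ = V₁·sin 35.2°/sin 10.5° = 1.528 × 3.1631 = 4.83 km/s.

4.83 km/s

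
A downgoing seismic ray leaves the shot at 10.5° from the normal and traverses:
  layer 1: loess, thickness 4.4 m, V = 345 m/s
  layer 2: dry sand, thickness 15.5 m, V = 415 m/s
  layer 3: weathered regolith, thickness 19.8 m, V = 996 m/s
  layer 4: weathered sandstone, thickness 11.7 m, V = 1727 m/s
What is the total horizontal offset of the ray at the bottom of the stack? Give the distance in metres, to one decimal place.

42.6 m

Ray parameter p = sin 10.5° / 345 m/s = 5.2822e-04 s/m.
Layer 1: θ = 10.50°; offset = 4.4·tan 10.50° = 0.815 m.
Layer 2: sin θ = p·415 = 0.2192 → θ = 12.66°; offset = 15.5·tan 12.66° = 3.482 m.
Layer 3: sin θ = p·996 = 0.5261 → θ = 31.74°; offset = 19.8·tan 31.74° = 12.249 m.
Layer 4: sin θ = p·1727 = 0.9122 → θ = 65.82°; offset = 11.7·tan 65.82° = 26.053 m.
Σ offsets = 42.600 m.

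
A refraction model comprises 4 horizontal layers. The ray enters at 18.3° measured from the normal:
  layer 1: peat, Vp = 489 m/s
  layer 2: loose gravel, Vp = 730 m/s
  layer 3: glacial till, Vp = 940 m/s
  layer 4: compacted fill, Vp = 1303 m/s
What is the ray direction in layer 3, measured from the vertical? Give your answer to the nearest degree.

37°

Ray parameter p = sin 18.3° / 489 = 6.4211e-04 s/m.
sin θ_3 = p·V_3 = 6.4211e-04 × 940 = 0.6036.
θ_3 = arcsin 0.6036 = 37.13°.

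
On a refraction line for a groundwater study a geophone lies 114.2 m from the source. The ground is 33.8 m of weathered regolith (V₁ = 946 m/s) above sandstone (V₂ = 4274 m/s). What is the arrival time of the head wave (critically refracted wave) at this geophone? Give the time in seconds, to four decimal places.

0.0964 s

θ_c = arcsin(V₁/V₂) = arcsin(946/4274) = 12.79°, cos θ_c = 0.9752.
Intercept time tᵢ = 2h cos θ_c / V₁ = 2·33.8·0.9752/946 = 0.06969 s.
t = x/V₂ + tᵢ = 114.2/4274 + 0.06969 = 0.09641 s.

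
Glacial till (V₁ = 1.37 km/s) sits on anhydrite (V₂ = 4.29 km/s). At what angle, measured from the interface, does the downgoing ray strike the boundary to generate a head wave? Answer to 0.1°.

At critical incidence the refracted ray runs along the interface (θ₂ = 90°), so sin θ_c = V₁/V₂.
θ_c = arcsin(1.37/4.29) = arcsin 0.3193 = 18.62°.
Measured from the interface: 90° − 18.62° = 71.38°.

71.4°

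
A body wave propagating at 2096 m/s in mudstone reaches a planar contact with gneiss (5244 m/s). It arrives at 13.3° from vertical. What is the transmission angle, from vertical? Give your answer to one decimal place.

35.1°

sin θ₁/V₁ = sin θ₂/V₂ ⇒ sin θ₂ = 5244·sin 13.3°/2096 = 5244·0.2300/2096 = 0.5756.
θ₂ = arcsin 0.5756 = 35.14° from the normal.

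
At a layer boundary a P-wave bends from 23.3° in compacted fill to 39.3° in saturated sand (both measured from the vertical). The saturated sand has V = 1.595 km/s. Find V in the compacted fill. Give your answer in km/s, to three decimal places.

0.996 km/s

sin 23.3° = 0.3955; sin 39.3° = 0.6334.
V₁ = V₂·(sin θ₁/sin θ₂) = 1.595·(0.3955/0.6334) = 0.996 km/s.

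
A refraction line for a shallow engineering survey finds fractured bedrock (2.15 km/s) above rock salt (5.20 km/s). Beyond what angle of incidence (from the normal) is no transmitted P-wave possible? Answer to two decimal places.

At critical incidence the refracted ray runs along the interface (θ₂ = 90°), so sin θ_c = V₁/V₂.
θ_c = arcsin(2.15/5.20) = arcsin 0.4135 = 24.42°.

24.42°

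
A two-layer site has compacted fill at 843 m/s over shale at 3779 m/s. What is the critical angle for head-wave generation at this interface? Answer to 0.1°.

At critical incidence the refracted ray runs along the interface (θ₂ = 90°), so sin θ_c = V₁/V₂.
θ_c = arcsin(843/3779) = arcsin 0.2231 = 12.89°.

12.9°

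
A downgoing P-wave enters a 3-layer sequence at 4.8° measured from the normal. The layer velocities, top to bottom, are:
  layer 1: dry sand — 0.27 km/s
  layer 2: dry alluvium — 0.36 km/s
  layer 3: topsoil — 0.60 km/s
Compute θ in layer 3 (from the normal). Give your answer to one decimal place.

10.7°

Ray parameter p = sin 4.8° / 0.27 = 3.0992e-01 s/km.
sin θ_3 = p·V_3 = 3.0992e-01 × 0.60 = 0.1860.
θ_3 = arcsin 0.1860 = 10.72°.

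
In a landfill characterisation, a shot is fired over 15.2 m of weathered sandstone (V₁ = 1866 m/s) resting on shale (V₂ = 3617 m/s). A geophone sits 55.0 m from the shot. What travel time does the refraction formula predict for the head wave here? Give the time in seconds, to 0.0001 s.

t = x/V₂ + 2h·√(V₂²−V₁²)/(V₁V₂).
√(V₂²−V₁²) = √(3617²−1866²) = 3098.5 m/s; delay term = 2·15.2·3098.5/(1866·3617) = 0.01396 s.
t = 55.0/3617 + 0.01396 = 0.02916 s.

0.0292 s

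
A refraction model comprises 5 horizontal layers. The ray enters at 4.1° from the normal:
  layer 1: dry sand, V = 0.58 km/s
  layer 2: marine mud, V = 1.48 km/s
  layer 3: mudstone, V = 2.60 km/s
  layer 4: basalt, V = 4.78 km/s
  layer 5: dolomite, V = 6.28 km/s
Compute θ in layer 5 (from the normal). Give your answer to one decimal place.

Snell's law across each interface conserves sin θ / V, so sin θ_5 = V_5·sin θ₁/V₁.
sin θ_5 = 6.28 × sin 4.1° / 0.58 = 0.7741.
θ_5 = arcsin 0.7741 = 50.73°.

50.7°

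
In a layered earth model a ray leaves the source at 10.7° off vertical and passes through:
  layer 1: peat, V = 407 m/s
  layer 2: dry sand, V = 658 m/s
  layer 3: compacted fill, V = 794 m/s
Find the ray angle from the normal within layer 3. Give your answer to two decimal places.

21.24°

Ray parameter p = sin 10.7° / 407 = 4.5618e-04 s/m.
sin θ_3 = p·V_3 = 4.5618e-04 × 794 = 0.3622.
θ_3 = 21.24° from the vertical.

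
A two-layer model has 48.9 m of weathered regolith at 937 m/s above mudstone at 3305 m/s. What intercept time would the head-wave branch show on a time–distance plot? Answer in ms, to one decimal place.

tᵢ = 2h·√(V₂²−V₁²)/(V₁V₂).
√(V₂²−V₁²) = √(3305²−937²) = 3169.4 m/s.
tᵢ = 2·48.9·3169.4/(937·3305) = 0.10009 s.

100.1 ms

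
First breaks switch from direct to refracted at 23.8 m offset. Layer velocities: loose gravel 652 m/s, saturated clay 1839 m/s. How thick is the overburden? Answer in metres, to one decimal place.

h = (x_cross/2)·√((V₂−V₁)/(V₂+V₁)).
(V₂−V₁)/(V₂+V₁) = (1839−652)/(1839+652) = 0.4765; √ = 0.6903.
h = (23.8/2)·0.6903 = 8.21 m.

8.2 m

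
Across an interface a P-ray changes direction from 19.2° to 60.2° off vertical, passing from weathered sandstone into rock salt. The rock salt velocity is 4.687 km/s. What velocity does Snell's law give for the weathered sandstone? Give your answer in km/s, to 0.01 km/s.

1.78 km/s

Snell's law: sin 19.2°/V₁ = sin 60.2°/V₂.
V₁ = V₂·sin 19.2°/sin 60.2° = 4.687 × 0.3790 = 1.78 km/s.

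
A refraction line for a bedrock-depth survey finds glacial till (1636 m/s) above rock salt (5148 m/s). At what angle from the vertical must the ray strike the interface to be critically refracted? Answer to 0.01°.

18.53°

Critical incidence: sin θ_c = V₁/V₂ = 1636/5148 = 0.3178.
θ_c = arcsin 0.3178 = 18.53°.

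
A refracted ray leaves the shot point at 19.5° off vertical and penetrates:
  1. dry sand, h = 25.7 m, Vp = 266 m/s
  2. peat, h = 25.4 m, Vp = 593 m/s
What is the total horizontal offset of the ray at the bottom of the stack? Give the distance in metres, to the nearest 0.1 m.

p = sin θ₁/V₁ = sin 19.5°/266 = 1.2549e-03 s/m is conserved through the stack.
Layer 1: θ = 19.50°; offset = 25.7·tan 19.50° = 9.101 m.
Layer 2: sin θ = p·593 = 0.7442 → θ = 48.09°; offset = 25.4·tan 48.09° = 28.296 m.
Summing the layer offsets gives 37.397 m.

37.4 m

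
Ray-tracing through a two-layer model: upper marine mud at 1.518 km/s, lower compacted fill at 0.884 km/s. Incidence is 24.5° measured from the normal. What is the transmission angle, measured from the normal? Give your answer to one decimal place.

14.0°

Snell's law: sin θ₂ = (V₂/V₁)·sin θ₁ = (0.884/1.518)·sin 24.5° = 0.2415.
θ₂ = sin⁻¹(0.2415) = 13.97° (from vertical).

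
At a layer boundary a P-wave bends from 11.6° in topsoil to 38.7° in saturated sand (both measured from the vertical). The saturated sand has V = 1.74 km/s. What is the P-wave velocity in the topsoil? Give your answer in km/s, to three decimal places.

sin 11.6° = 0.2011; sin 38.7° = 0.6252.
V₁ = V₂·(sin θ₁/sin θ₂) = 1.74·(0.2011/0.6252) = 0.560 km/s.

0.560 km/s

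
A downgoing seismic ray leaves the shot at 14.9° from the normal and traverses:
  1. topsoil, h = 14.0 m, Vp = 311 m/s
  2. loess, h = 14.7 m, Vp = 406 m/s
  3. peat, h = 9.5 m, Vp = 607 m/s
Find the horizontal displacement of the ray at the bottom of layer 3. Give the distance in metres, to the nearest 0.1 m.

14.5 m

Ray parameter p = sin 14.9° / 311 m/s = 8.2679e-04 s/m.
Layer 1: θ = 14.90°; offset = 14.0·tan 14.90° = 3.725 m.
Layer 2: sin θ = p·406 = 0.3357 → θ = 19.61°; offset = 14.7·tan 19.61° = 5.238 m.
Layer 3: sin θ = p·607 = 0.5019 → θ = 30.12°; offset = 9.5·tan 30.12° = 5.512 m.
Summing the layer offsets gives 14.476 m.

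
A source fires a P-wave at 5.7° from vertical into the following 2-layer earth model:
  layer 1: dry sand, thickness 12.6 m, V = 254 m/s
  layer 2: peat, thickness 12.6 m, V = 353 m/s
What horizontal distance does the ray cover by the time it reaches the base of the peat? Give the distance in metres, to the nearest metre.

3 m

Ray parameter p = sin 5.7° / 254 m/s = 3.9102e-04 s/m.
Layer 1: θ = 5.70°; offset = 12.6·tan 5.70° = 1.258 m.
Layer 2: sin θ = p·353 = 0.1380 → θ = 7.93°; offset = 12.6·tan 7.93° = 1.756 m.
Total horizontal offset = 3.014 m.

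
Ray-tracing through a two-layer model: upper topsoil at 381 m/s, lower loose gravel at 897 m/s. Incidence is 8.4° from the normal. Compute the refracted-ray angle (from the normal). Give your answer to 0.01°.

20.12°

Snell's law: sin θ₂ = (V₂/V₁)·sin θ₁ = (897/381)·sin 8.4° = 0.3439.
θ₂ = sin⁻¹(0.3439) = 20.12° (from vertical).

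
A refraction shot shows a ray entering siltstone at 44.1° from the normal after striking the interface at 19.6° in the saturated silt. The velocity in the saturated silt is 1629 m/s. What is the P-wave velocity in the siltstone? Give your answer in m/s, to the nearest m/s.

Snell's law: sin 19.6°/V₁ = sin 44.1°/V₂.
V₂ = V₁·sin 44.1°/sin 19.6° = 1629 × 2.0746 = 3379.45 m/s.

3379 m/s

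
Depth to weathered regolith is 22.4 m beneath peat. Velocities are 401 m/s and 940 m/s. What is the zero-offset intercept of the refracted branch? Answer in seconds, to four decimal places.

tᵢ = 2h·√(V₂²−V₁²)/(V₁V₂).
√(V₂²−V₁²) = √(940²−401²) = 850.2 m/s.
tᵢ = 2·22.4·850.2/(401·940) = 0.10104 s.

0.1010 s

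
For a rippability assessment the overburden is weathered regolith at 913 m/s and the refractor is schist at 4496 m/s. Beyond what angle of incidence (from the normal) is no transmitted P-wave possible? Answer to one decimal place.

11.7°

Critical incidence: sin θ_c = V₁/V₂ = 913/4496 = 0.2031.
θ_c = arcsin 0.2031 = 11.72°.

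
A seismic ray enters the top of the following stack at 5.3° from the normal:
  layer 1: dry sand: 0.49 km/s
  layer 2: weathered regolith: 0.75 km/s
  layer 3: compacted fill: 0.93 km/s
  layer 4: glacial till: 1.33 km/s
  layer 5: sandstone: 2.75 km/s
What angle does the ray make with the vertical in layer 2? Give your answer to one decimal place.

8.1°

Ray parameter p = sin 5.3° / 0.49 = 1.8851e-01 s/km.
sin θ_2 = p·V_2 = 1.8851e-01 × 0.75 = 0.1414.
θ_2 = 8.13° from the vertical.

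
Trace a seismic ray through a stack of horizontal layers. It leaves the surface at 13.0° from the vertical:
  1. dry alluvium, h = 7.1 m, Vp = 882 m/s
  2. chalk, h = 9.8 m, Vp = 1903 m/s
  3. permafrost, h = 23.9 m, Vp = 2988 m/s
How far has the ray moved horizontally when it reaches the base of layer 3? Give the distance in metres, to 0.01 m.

Apply Snell's law at each interface; in layer i the horizontal offset is hᵢ·tan θᵢ.
Layer 1: θ = 13.00°; offset = 7.1·tan 13.00° = 1.6392 m.
Layer 2: sin θ = 1903·sin 13.0°/882 = 0.4854, θ = 29.04°; offset = 9.8·tan 29.04° = 5.4402 m.
Layer 3: sin θ = 2988·sin 13.0°/882 = 0.7621, θ = 49.65°; offset = 23.9·tan 49.65° = 28.1299 m.
Σ offsets = 35.2093 m.

35.21 m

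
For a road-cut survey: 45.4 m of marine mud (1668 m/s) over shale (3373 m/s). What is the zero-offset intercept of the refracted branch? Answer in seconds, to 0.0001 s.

0.0473 s

θ_c = arcsin(V₁/V₂) = arcsin(1668/3373) = 29.64°; cos θ_c = 0.8692.
tᵢ = 2h·cos θ_c / V₁ = 2·45.4·0.8692 / 1668 = 0.04731 s.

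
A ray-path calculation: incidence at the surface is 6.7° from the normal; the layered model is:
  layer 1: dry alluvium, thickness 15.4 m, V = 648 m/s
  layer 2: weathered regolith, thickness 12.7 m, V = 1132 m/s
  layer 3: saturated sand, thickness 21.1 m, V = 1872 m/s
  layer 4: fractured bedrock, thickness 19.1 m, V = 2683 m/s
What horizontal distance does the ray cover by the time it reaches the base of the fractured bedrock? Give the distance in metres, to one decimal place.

Apply Snell's law at each interface; in layer i the horizontal offset is hᵢ·tan θᵢ.
Layer 1: θ = 6.70°; offset = 15.4·tan 6.70° = 1.809 m.
Layer 2: sin θ = 1132·sin 6.7°/648 = 0.2038, θ = 11.76°; offset = 12.7·tan 11.76° = 2.644 m.
Layer 3: sin θ = 1872·sin 6.7°/648 = 0.3370, θ = 19.70°; offset = 21.1·tan 19.70° = 7.554 m.
Layer 4: sin θ = 2683·sin 6.7°/648 = 0.4831, θ = 28.89°; offset = 19.1·tan 28.89° = 10.538 m.
Summing the layer offsets gives 22.544 m.

22.5 m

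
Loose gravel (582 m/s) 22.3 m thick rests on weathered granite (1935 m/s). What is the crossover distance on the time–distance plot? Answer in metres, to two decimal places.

60.83 m

x_cross = 2h·√((V₂+V₁)/(V₂−V₁)).
(V₂+V₁)/(V₂−V₁) = (1935+582)/(1935−582) = 1.8603; √ = 1.3639.
x_cross = 2·22.3·1.3639 = 60.83 m.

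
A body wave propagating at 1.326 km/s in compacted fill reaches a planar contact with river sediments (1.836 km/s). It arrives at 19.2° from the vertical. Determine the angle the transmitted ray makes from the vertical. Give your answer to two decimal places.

sin θ₁/V₁ = sin θ₂/V₂ ⇒ sin θ₂ = 1.836·sin 19.2°/1.326 = 1.836·0.3289/1.326 = 0.4554.
θ₂ = arcsin 0.4554 = 27.09° from the normal.

27.09°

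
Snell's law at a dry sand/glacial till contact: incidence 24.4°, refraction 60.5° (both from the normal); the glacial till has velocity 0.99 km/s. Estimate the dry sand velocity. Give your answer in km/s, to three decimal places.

Snell's law: sin 24.4°/V₁ = sin 60.5°/V₂.
V₁ = V₂·sin 24.4°/sin 60.5° = 0.99 × 0.4746 = 0.470 km/s.

0.470 km/s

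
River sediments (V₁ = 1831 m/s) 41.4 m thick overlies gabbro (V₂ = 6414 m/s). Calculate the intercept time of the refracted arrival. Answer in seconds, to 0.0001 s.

θ_c = arcsin(V₁/V₂) = arcsin(1831/6414) = 16.59°; cos θ_c = 0.9584.
tᵢ = 2h·cos θ_c / V₁ = 2·41.4·0.9584 / 1831 = 0.04334 s.

0.0433 s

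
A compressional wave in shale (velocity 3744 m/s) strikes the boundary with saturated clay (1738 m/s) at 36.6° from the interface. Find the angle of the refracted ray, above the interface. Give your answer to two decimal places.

Convert to the normal: θ₁ = 90° − 36.6° = 53.4°.
sin θ₁/V₁ = sin θ₂/V₂ ⇒ sin θ₂ = 1738·sin 53.4°/3744 = 1738·0.8028/3744 = 0.3727.
θ₂ = sin⁻¹(0.3727) = 21.88° (from vertical).
From the interface: 90° − 21.88° = 68.12°.

68.12°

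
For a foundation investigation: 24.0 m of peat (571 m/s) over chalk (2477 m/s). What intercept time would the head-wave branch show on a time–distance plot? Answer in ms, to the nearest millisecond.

θ_c = arcsin(V₁/V₂) = arcsin(571/2477) = 13.33°; cos θ_c = 0.9731.
tᵢ = 2h·cos θ_c / V₁ = 2·24.0·0.9731 / 571 = 0.08180 s.

82 ms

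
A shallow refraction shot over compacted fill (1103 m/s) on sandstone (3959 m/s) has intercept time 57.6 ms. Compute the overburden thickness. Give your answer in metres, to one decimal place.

h = tᵢ·V₁·V₂ / (2·√(V₂²−V₁²)).
√(V₂²−V₁²) = √(3959² − 1103²) = 3802.2 m/s.
h = 0.0576 s × 1103 × 3959 / (2 × 3802.2) = 33.08 m.

33.1 m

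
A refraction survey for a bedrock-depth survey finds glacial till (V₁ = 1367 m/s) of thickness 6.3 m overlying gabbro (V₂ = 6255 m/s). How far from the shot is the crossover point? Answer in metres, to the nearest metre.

x_cross = 2h·√((V₂+V₁)/(V₂−V₁)).
(V₂+V₁)/(V₂−V₁) = (6255+1367)/(6255−1367) = 1.5593; √ = 1.2487.
x_cross = 2·6.3·1.2487 = 15.73 m.

16 m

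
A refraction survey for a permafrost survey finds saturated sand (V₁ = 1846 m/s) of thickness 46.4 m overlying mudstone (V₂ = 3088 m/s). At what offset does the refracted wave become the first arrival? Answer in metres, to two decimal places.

184.96 m

θ_c = arcsin(1846/3088) = 36.71°, so cos θ_c = 0.8016 and tᵢ = 2h cos θ_c/V₁ = 0.0403 s.
At crossover x/V₁ = x/V₂ + tᵢ ⇒ x = tᵢ/(1/V₁ − 1/V₂) = 0.04030/(5.4171e-04 − 3.2383e-04) = 184.96 m.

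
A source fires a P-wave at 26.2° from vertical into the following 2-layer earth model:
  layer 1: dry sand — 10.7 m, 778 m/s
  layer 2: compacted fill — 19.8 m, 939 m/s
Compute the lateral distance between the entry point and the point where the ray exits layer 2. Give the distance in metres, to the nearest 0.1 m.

Apply Snell's law at each interface; in layer i the horizontal offset is hᵢ·tan θᵢ.
Layer 1: θ = 26.20°; offset = 10.7·tan 26.20° = 5.265 m.
Layer 2: sin θ = 939·sin 26.2°/778 = 0.5329, θ = 32.20°; offset = 19.8·tan 32.20° = 12.469 m.
Total horizontal offset = 17.734 m.

17.7 m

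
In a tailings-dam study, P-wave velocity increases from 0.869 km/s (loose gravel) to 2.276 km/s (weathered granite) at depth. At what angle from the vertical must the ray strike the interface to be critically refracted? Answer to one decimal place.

Critical incidence: sin θ_c = V₁/V₂ = 0.869/2.276 = 0.3818.
θ_c = arcsin 0.3818 = 22.45°.

22.4°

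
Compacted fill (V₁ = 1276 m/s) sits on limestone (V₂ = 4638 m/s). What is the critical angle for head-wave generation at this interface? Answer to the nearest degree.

16°

At critical incidence the refracted ray runs along the interface (θ₂ = 90°), so sin θ_c = V₁/V₂.
θ_c = arcsin(1276/4638) = arcsin 0.2751 = 15.97°.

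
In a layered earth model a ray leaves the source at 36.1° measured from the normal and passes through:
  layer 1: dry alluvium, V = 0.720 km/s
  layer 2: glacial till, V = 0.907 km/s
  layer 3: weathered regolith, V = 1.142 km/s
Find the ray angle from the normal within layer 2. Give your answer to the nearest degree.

48°

Snell's law across each interface conserves sin θ / V, so sin θ_2 = V_2·sin θ₁/V₁.
sin θ_2 = 0.907 × sin 36.1° / 0.720 = 0.7422.
θ_2 = arcsin 0.7422 = 47.92°.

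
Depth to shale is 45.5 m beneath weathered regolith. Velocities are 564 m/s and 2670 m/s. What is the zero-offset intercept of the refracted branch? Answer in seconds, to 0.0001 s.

0.1577 s

tᵢ = 2h·√(V₂²−V₁²)/(V₁V₂).
√(V₂²−V₁²) = √(2670²−564²) = 2609.8 m/s.
tᵢ = 2·45.5·2609.8/(564·2670) = 0.15771 s.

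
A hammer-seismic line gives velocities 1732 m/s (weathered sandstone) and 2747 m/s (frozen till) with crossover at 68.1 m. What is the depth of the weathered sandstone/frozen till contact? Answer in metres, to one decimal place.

x_cross = 2h·√((V₂+V₁)/(V₂−V₁)) → h = x_cross / (2·√((V₂+V₁)/(V₂−V₁))).
√((V₂+V₁)/(V₂−V₁)) = √((2747+1732)/(2747−1732)) = 2.1007.
h = 68.1 / (2·2.1007) = 16.21 m.

16.2 m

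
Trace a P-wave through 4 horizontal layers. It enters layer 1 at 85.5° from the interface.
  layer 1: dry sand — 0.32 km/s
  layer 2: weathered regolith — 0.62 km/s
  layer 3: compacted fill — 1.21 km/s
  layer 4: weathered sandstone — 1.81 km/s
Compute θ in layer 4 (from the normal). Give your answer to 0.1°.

From the normal: θ₁ = 90° − 85.5° = 4.5°.
Ray parameter p = sin 4.5° / 0.32 = 2.4518e-01 s/km.
sin θ_4 = p·V_4 = 2.4518e-01 × 1.81 = 0.4438.
θ_4 = 26.35° from the vertical.

26.3°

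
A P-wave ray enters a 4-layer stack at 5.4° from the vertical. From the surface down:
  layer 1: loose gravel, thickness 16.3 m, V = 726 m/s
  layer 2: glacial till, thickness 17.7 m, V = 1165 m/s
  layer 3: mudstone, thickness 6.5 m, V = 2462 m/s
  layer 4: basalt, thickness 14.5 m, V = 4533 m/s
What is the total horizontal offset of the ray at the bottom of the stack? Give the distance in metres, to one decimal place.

Apply Snell's law at each interface; in layer i the horizontal offset is hᵢ·tan θᵢ.
Layer 1: θ = 5.40°; offset = 16.3·tan 5.40° = 1.541 m.
Layer 2: sin θ = 1165·sin 5.4°/726 = 0.1510, θ = 8.69°; offset = 17.7·tan 8.69° = 2.704 m.
Layer 3: sin θ = 2462·sin 5.4°/726 = 0.3191, θ = 18.61°; offset = 6.5·tan 18.61° = 2.189 m.
Layer 4: sin θ = 4533·sin 5.4°/726 = 0.5876, θ = 35.99°; offset = 14.5·tan 35.99° = 10.530 m.
Summing the layer offsets gives 16.963 m.

17.0 m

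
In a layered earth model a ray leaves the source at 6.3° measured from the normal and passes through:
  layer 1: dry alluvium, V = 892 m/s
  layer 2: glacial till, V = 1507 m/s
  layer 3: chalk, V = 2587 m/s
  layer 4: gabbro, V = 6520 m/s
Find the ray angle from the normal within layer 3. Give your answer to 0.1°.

18.6°

Ray parameter p = sin 6.3° / 892 = 1.2302e-04 s/m.
sin θ_3 = p·V_3 = 1.2302e-04 × 2587 = 0.3183.
θ_3 = arcsin 0.3183 = 18.56°.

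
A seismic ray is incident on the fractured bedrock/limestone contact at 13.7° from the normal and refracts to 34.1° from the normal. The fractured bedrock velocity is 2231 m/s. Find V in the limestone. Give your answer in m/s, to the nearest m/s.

Snell's law: sin 13.7°/V₁ = sin 34.1°/V₂.
V₂ = V₁·sin 34.1°/sin 13.7° = 2231 × 2.3672 = 5281.18 m/s.

5281 m/s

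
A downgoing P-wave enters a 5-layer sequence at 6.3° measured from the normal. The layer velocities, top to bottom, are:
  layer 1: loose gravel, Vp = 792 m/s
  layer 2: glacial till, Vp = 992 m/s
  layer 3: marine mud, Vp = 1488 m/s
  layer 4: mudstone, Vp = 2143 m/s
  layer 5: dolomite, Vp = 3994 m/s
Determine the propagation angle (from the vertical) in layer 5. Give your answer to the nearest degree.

Ray parameter p = sin 6.3° / 792 = 1.3855e-04 s/m.
sin θ_5 = p·V_5 = 1.3855e-04 × 3994 = 0.5534.
θ_5 = 33.60° from the vertical.

34°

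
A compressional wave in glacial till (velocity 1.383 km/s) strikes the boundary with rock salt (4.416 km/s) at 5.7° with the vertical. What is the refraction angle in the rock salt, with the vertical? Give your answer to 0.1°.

Snell's law: sin θ₂ = (V₂/V₁)·sin θ₁ = (4.416/1.383)·sin 5.7° = 0.3171.
θ₂ = sin⁻¹(0.3171) = 18.49° (from vertical).

18.5°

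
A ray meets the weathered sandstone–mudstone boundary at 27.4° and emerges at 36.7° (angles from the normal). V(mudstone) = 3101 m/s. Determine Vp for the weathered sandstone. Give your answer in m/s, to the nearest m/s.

2388 m/s

sin 27.4° = 0.4602; sin 36.7° = 0.5976.
V₁ = V₂·(sin θ₁/sin θ₂) = 3101·(0.4602/0.5976) = 2387.92 m/s.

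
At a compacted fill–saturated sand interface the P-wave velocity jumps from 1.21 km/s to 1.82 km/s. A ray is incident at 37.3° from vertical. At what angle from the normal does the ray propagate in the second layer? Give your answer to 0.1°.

65.7°

sin θ₁/V₁ = sin θ₂/V₂ ⇒ sin θ₂ = 1.82·sin 37.3°/1.21 = 1.82·0.6060/1.21 = 0.9115.
θ₂ = sin⁻¹(0.9115) = 65.71° (from vertical).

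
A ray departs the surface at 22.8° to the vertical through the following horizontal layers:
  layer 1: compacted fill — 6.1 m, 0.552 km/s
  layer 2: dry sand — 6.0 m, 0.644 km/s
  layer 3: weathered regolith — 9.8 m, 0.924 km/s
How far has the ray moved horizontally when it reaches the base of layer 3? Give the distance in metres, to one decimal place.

Ray parameter p = sin 22.8° / 0.552 km/s = 7.0202e-01 s/km.
Layer 1: θ = 22.80°; offset = 6.1·tan 22.80° = 2.564 m.
Layer 2: sin θ = p·0.644 = 0.4521 → θ = 26.88°; offset = 6.0·tan 26.88° = 3.041 m.
Layer 3: sin θ = p·0.924 = 0.6487 → θ = 40.44°; offset = 9.8·tan 40.44° = 8.353 m.
Σ offsets = 13.958 m.

14.0 m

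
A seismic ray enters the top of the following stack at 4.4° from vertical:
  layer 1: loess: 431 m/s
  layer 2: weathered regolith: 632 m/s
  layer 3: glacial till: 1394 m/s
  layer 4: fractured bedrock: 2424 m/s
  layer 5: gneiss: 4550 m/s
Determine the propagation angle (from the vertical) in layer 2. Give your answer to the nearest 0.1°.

Snell's law across each interface conserves sin θ / V, so sin θ_2 = V_2·sin θ₁/V₁.
sin θ_2 = 632 × sin 4.4° / 431 = 0.1125.
θ_2 = 6.46° from the vertical.

6.5°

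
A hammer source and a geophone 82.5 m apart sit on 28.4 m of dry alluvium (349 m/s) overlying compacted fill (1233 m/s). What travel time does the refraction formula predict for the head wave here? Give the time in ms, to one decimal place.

t = x/V₂ + 2h·√(V₂²−V₁²)/(V₁V₂).
√(V₂²−V₁²) = √(1233²−349²) = 1182.6 m/s; delay term = 2·28.4·1182.6/(349·1233) = 0.15610 s.
t = 82.5/1233 + 0.15610 = 0.22301 s.

223.0 ms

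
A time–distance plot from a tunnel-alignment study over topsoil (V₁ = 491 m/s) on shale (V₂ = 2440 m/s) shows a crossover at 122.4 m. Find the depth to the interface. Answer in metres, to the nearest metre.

50 m

h = (x_cross/2)·√((V₂−V₁)/(V₂+V₁)).
(V₂−V₁)/(V₂+V₁) = (2440−491)/(2440+491) = 0.6650; √ = 0.8155.
h = (122.4/2)·0.8155 = 49.91 m.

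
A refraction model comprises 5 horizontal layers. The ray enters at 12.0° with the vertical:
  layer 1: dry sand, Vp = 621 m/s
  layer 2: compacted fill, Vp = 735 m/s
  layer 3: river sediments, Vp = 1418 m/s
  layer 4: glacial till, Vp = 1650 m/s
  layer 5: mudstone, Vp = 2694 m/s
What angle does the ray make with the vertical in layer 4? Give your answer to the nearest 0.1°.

33.5°

Ray parameter p = sin 12.0° / 621 = 3.3480e-04 s/m.
sin θ_4 = p·V_4 = 3.3480e-04 × 1650 = 0.5524.
θ_4 = 33.53° from the vertical.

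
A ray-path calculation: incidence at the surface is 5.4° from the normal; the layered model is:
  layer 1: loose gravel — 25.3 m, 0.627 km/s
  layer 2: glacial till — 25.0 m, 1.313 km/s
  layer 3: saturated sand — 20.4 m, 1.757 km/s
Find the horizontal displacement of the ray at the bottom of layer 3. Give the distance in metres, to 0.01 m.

p = sin θ₁/V₁ = sin 5.4°/0.627 = 1.5009e-01 s/km is conserved through the stack.
Layer 1: θ = 5.40°; offset = 25.3·tan 5.40° = 2.3916 m.
Layer 2: sin θ = p·1.313 = 0.1971 → θ = 11.37°; offset = 25.0·tan 11.37° = 5.0254 m.
Layer 3: sin θ = p·1.757 = 0.2637 → θ = 15.29°; offset = 20.4·tan 15.29° = 5.5772 m.
Σ offsets = 12.9941 m.

12.99 m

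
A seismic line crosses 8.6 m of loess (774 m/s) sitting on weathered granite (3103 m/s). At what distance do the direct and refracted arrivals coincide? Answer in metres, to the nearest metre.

x_cross = 2h·√((V₂+V₁)/(V₂−V₁)).
(V₂+V₁)/(V₂−V₁) = (3103+774)/(3103−774) = 1.6647; √ = 1.2902.
x_cross = 2·8.6·1.2902 = 22.19 m.

22 m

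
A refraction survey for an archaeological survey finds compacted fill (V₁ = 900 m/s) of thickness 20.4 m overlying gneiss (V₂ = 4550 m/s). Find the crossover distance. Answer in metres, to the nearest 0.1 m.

θ_c = arcsin(900/4550) = 11.41°, so cos θ_c = 0.9802 and tᵢ = 2h cos θ_c/V₁ = 0.0444 s.
At crossover x/V₁ = x/V₂ + tᵢ ⇒ x = tᵢ/(1/V₁ − 1/V₂) = 0.04444/(1.1111e-03 − 2.1978e-04) = 49.86 m.

49.9 m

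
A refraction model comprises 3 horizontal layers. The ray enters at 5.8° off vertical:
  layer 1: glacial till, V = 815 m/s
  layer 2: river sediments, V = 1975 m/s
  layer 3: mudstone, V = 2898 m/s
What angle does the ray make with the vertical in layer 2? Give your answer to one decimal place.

14.2°

Ray parameter p = sin 5.8° / 815 = 1.2400e-04 s/m.
sin θ_2 = p·V_2 = 1.2400e-04 × 1975 = 0.2449.
θ_2 = 14.18° from the vertical.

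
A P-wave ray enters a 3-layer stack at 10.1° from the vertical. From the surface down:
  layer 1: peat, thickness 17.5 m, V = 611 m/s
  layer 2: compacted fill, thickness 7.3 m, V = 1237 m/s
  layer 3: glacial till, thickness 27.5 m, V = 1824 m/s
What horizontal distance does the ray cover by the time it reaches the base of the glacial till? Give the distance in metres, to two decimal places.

p = sin θ₁/V₁ = sin 10.1°/611 = 2.8702e-04 s/m is conserved through the stack.
Layer 1: θ = 10.10°; offset = 17.5·tan 10.10° = 3.1172 m.
Layer 2: sin θ = p·1237 = 0.3550 → θ = 20.80°; offset = 7.3·tan 20.80° = 2.7724 m.
Layer 3: sin θ = p·1824 = 0.5235 → θ = 31.57°; offset = 27.5·tan 31.57° = 16.8973 m.
Σ offsets = 22.7869 m.

22.79 m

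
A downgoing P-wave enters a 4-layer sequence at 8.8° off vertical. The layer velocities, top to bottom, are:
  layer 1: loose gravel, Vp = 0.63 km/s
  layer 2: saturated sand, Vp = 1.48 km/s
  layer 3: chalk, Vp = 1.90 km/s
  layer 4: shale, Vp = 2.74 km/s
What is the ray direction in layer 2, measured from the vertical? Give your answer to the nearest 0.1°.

21.1°

Ray parameter p = sin 8.8° / 0.63 = 2.4283e-01 s/km.
sin θ_2 = p·V_2 = 2.4283e-01 × 1.48 = 0.3594.
θ_2 = 21.06° from the vertical.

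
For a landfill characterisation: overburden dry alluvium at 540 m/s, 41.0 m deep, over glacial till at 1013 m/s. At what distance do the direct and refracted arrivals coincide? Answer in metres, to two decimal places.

θ_c = arcsin(540/1013) = 32.21°, so cos θ_c = 0.8461 and tᵢ = 2h cos θ_c/V₁ = 0.1285 s.
At crossover x/V₁ = x/V₂ + tᵢ ⇒ x = tᵢ/(1/V₁ − 1/V₂) = 0.12848/(1.8519e-03 − 9.8717e-04) = 148.58 m.

148.58 m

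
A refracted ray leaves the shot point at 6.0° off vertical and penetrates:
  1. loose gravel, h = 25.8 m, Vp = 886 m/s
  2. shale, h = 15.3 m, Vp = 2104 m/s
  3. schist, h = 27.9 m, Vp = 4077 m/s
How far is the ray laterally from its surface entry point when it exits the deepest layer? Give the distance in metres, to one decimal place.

21.9 m

Apply Snell's law at each interface; in layer i the horizontal offset is hᵢ·tan θᵢ.
Layer 1: θ = 6.00°; offset = 25.8·tan 6.00° = 2.712 m.
Layer 2: sin θ = 2104·sin 6.0°/886 = 0.2482, θ = 14.37°; offset = 15.3·tan 14.37° = 3.921 m.
Layer 3: sin θ = 4077·sin 6.0°/886 = 0.4810, θ = 28.75°; offset = 27.9·tan 28.75° = 15.307 m.
Total horizontal offset = 21.939 m.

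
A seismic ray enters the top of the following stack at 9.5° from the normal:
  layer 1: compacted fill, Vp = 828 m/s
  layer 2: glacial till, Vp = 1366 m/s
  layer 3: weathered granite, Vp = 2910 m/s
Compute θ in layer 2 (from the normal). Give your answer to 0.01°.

Snell's law across each interface conserves sin θ / V, so sin θ_2 = V_2·sin θ₁/V₁.
sin θ_2 = 1366 × sin 9.5° / 828 = 0.2723.
θ_2 = arcsin 0.2723 = 15.80°.

15.80°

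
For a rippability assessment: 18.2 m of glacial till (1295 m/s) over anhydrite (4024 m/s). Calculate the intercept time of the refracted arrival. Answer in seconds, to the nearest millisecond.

θ_c = arcsin(V₁/V₂) = arcsin(1295/4024) = 18.77°; cos θ_c = 0.9468.
tᵢ = 2h·cos θ_c / V₁ = 2·18.2·0.9468 / 1295 = 0.02661 s.

0.027 s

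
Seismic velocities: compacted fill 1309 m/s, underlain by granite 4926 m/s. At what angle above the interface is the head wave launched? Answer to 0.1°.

At critical incidence the refracted ray runs along the interface (θ₂ = 90°), so sin θ_c = V₁/V₂.
θ_c = arcsin(1309/4926) = arcsin 0.2657 = 15.41°.
Measured from the interface: 90° − 15.41° = 74.59°.

74.6°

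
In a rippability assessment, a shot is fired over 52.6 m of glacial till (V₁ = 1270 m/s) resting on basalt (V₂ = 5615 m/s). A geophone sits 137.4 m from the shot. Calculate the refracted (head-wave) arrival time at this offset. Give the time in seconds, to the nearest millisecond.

t = x/V₂ + 2h·√(V₂²−V₁²)/(V₁V₂).
√(V₂²−V₁²) = √(5615²−1270²) = 5469.5 m/s; delay term = 2·52.6·5469.5/(1270·5615) = 0.08069 s.
t = 137.4/5615 + 0.08069 = 0.10516 s.

0.105 s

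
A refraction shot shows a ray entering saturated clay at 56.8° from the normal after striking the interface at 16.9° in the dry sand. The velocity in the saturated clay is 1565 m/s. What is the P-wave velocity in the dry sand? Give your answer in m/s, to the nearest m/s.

544 m/s

sin 16.9° = 0.2907; sin 56.8° = 0.8368.
V₁ = V₂·(sin θ₁/sin θ₂) = 1565·(0.2907/0.8368) = 543.70 m/s.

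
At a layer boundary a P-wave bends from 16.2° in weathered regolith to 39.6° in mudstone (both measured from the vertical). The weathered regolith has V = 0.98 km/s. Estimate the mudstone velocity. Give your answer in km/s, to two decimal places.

Snell's law: sin 16.2°/V₁ = sin 39.6°/V₂.
V₂ = V₁·sin 39.6°/sin 16.2° = 0.98 × 2.2847 = 2.24 km/s.

2.24 km/s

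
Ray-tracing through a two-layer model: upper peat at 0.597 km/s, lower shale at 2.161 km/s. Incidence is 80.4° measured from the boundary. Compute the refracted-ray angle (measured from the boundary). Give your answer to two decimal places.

52.87°

Angle from the normal: 90° − 80.4° = 9.6°.
Snell's law: sin θ₂ = (V₂/V₁)·sin θ₁ = (2.161/0.597)·sin 9.6° = 0.6037.
θ₂ = arcsin 0.6037 = 37.13° from the normal.
From the interface: 90° − 37.13° = 52.87°.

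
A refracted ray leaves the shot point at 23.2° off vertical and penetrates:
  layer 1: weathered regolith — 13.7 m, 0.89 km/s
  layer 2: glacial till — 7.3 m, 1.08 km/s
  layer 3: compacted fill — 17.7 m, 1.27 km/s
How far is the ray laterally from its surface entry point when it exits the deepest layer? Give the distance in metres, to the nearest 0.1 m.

21.9 m

p = sin θ₁/V₁ = sin 23.2°/0.89 = 4.4263e-01 s/km is conserved through the stack.
Layer 1: θ = 23.20°; offset = 13.7·tan 23.20° = 5.872 m.
Layer 2: sin θ = p·1.08 = 0.4780 → θ = 28.56°; offset = 7.3·tan 28.56° = 3.973 m.
Layer 3: sin θ = p·1.27 = 0.5621 → θ = 34.20°; offset = 17.7·tan 34.20° = 12.031 m.
Σ offsets = 21.876 m.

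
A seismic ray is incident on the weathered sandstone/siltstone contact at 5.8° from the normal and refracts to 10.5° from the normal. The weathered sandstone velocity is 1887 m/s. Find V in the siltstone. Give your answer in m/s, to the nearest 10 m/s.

Snell's law: sin 5.8°/V₁ = sin 10.5°/V₂.
V₂ = V₁·sin 10.5°/sin 5.8° = 1887 × 1.8033 = 3402.84 m/s.

3400 m/s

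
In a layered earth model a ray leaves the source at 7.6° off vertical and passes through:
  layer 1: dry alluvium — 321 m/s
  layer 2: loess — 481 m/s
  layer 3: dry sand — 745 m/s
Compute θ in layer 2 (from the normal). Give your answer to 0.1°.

11.4°

Ray parameter p = sin 7.6° / 321 = 4.1201e-04 s/m.
sin θ_2 = p·V_2 = 4.1201e-04 × 481 = 0.1982.
θ_2 = arcsin 0.1982 = 11.43°.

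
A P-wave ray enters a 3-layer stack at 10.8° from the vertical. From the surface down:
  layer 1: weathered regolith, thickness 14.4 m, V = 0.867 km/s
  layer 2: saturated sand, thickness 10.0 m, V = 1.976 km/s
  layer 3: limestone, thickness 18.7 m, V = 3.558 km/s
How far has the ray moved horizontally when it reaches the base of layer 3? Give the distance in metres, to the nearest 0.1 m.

Ray parameter p = sin 10.8° / 0.867 km/s = 2.1613e-01 s/km.
Layer 1: θ = 10.80°; offset = 14.4·tan 10.80° = 2.747 m.
Layer 2: sin θ = p·1.976 = 0.4271 → θ = 25.28°; offset = 10.0·tan 25.28° = 4.723 m.
Layer 3: sin θ = p·3.558 = 0.7690 → θ = 50.26°; offset = 18.7·tan 50.26° = 22.494 m.
Σ offsets = 29.964 m.

30.0 m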